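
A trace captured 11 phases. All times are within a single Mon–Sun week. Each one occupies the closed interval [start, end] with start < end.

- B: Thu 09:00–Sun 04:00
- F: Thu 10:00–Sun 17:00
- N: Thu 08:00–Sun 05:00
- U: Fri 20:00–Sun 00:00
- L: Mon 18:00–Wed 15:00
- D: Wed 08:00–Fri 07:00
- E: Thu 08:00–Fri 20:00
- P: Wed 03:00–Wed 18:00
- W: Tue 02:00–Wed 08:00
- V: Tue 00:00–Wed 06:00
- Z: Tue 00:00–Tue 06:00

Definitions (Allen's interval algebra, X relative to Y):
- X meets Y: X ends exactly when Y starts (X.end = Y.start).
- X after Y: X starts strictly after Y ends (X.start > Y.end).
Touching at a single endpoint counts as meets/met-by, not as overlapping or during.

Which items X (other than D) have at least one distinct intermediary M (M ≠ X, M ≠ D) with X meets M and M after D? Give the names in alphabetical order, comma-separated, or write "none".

Target D = [Wed 08:00, Fri 07:00].
Intermediaries M with M after D: U.
Via U — items with X meets U: E.
Union: E.

E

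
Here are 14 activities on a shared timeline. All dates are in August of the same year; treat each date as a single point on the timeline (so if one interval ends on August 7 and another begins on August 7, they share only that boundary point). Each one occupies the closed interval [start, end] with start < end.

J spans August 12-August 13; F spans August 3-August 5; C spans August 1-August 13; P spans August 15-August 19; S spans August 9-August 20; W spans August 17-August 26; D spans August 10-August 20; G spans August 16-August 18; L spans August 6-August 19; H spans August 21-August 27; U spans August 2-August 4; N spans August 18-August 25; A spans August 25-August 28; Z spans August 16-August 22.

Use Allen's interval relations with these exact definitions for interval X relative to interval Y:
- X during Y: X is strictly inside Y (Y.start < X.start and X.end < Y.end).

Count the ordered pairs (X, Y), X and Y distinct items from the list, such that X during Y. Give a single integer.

Checking all 182 ordered pairs for relation 'during'; matching pairs in alphabetical order:
(F, C): F during C ✓
(G, D): G during D ✓
(G, L): G during L ✓
(G, P): G during P ✓
(G, S): G during S ✓
(J, D): J during D ✓
(J, L): J during L ✓
(J, S): J during S ✓
(N, W): N during W ✓
(P, D): P during D ✓
(P, S): P during S ✓
(U, C): U during C ✓
Count: 12.

12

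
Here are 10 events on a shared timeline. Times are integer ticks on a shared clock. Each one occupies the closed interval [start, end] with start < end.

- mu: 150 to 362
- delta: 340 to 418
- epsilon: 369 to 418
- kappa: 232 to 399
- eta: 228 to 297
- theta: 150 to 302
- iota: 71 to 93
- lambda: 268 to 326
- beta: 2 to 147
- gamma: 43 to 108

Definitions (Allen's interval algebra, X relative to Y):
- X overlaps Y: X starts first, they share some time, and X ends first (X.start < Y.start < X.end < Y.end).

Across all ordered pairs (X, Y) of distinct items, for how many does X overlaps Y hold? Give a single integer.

Checking all 90 ordered pairs for relation 'overlaps'; matching pairs in alphabetical order:
(eta, kappa): eta overlaps kappa ✓
(eta, lambda): eta overlaps lambda ✓
(kappa, delta): kappa overlaps delta ✓
(kappa, epsilon): kappa overlaps epsilon ✓
(mu, delta): mu overlaps delta ✓
(mu, kappa): mu overlaps kappa ✓
(theta, kappa): theta overlaps kappa ✓
(theta, lambda): theta overlaps lambda ✓
Count: 8.

8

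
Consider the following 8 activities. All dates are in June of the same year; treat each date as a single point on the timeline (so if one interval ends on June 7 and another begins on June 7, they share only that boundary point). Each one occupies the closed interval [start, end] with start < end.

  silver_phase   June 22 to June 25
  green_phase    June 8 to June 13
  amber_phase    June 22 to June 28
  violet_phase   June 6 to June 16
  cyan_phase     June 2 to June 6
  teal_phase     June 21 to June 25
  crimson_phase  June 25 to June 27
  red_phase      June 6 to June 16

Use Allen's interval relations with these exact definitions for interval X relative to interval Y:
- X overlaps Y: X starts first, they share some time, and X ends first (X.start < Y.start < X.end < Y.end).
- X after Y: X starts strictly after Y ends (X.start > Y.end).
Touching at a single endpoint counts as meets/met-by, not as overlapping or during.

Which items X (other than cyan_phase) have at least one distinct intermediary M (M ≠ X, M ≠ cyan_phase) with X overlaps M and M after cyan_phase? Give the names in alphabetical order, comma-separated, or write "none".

teal_phase

Target cyan_phase = [June 2, June 6].
Intermediaries M with M after cyan_phase: amber_phase, crimson_phase, green_phase, silver_phase, teal_phase.
Via amber_phase — items with X overlaps amber_phase: teal_phase.
Via crimson_phase — items with X overlaps crimson_phase: none.
Via green_phase — items with X overlaps green_phase: none.
Via silver_phase — items with X overlaps silver_phase: none.
Via teal_phase — items with X overlaps teal_phase: none.
Union: teal_phase.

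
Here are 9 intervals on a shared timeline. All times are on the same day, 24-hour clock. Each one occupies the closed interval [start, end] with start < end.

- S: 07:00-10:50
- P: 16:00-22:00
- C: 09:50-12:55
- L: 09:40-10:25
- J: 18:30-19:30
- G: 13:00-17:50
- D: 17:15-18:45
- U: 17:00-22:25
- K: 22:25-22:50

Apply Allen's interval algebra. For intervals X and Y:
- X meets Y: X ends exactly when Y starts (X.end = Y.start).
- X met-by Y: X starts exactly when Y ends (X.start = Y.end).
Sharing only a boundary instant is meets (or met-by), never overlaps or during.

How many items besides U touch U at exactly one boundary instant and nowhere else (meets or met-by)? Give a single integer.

1

Target U = [17:00, 22:25].
C [09:50, 12:55] → before → no.
D [17:15, 18:45] → during → no.
G [13:00, 17:50] → overlaps → no.
J [18:30, 19:30] → during → no.
K [22:25, 22:50] → met-by → counts.
L [09:40, 10:25] → before → no.
P [16:00, 22:00] → overlaps → no.
S [07:00, 10:50] → before → no.
Total: 1.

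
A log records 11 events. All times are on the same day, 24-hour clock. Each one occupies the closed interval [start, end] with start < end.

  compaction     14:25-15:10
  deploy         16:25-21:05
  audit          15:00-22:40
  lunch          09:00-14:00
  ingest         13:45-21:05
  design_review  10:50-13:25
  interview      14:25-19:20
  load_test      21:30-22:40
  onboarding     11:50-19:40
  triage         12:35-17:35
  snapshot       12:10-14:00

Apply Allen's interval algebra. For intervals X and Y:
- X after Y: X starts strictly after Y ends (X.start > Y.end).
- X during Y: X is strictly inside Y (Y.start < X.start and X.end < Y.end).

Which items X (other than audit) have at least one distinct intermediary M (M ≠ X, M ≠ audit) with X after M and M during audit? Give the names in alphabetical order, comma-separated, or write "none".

Target audit = [15:00, 22:40].
Intermediaries M with M during audit: deploy.
Via deploy — items with X after deploy: load_test.
Union: load_test.

load_test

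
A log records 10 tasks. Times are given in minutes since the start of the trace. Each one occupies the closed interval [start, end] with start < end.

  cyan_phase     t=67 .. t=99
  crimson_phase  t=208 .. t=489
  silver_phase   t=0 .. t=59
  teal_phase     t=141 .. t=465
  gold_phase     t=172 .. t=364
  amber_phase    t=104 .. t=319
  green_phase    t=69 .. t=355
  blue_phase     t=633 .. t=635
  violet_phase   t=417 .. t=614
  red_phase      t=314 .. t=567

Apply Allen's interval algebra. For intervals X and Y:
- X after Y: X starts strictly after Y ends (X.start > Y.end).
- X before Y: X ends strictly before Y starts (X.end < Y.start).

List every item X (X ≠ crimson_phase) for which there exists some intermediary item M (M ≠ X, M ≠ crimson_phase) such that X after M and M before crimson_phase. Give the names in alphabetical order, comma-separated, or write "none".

amber_phase, blue_phase, cyan_phase, gold_phase, green_phase, red_phase, teal_phase, violet_phase

Target crimson_phase = [t=208, t=489].
Intermediaries M with M before crimson_phase: cyan_phase, silver_phase.
Via cyan_phase — items with X after cyan_phase: amber_phase, blue_phase, gold_phase, red_phase, teal_phase, violet_phase.
Via silver_phase — items with X after silver_phase: amber_phase, blue_phase, cyan_phase, gold_phase, green_phase, red_phase, teal_phase, violet_phase.
Union: amber_phase, blue_phase, cyan_phase, gold_phase, green_phase, red_phase, teal_phase, violet_phase.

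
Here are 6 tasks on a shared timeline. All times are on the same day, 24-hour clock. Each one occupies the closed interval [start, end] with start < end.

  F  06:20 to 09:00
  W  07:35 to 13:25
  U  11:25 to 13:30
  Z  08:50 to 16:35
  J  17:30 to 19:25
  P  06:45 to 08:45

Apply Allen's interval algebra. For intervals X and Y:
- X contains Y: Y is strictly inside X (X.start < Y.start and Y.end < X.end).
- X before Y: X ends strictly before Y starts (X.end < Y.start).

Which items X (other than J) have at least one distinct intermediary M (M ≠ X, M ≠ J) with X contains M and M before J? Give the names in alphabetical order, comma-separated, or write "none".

Target J = [17:30, 19:25].
Intermediaries M with M before J: F, P, U, W, Z.
Via F — items with X contains F: none.
Via P — items with X contains P: F.
Via U — items with X contains U: Z.
Via W — items with X contains W: none.
Via Z — items with X contains Z: none.
Union: F, Z.

F, Z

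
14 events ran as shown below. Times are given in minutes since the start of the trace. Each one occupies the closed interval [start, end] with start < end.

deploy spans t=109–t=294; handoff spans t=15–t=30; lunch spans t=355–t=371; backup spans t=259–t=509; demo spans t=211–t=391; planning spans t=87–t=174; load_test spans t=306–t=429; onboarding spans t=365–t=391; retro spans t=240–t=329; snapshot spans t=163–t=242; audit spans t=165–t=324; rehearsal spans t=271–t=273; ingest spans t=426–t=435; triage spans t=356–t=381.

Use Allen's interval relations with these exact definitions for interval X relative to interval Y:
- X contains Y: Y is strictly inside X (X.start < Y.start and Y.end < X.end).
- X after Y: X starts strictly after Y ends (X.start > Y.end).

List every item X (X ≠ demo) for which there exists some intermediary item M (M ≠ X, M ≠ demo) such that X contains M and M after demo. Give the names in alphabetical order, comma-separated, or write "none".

backup

Target demo = [t=211, t=391].
Intermediaries M with M after demo: ingest.
Via ingest — items with X contains ingest: backup.
Union: backup.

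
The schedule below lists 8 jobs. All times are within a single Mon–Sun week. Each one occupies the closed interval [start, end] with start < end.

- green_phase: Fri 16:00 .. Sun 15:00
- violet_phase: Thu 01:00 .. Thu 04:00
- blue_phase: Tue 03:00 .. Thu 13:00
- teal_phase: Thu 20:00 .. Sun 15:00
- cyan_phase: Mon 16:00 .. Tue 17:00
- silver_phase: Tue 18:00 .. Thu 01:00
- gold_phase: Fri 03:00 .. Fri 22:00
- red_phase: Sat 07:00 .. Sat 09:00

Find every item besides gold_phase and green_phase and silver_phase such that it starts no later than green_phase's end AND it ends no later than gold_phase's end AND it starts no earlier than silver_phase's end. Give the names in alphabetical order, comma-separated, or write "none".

Conditions: its start is no later than green_phase's end (X.start <= Sun 15:00) AND its end is no later than gold_phase's end (X.end <= Fri 22:00) AND its start is no earlier than silver_phase's end (X.start >= Thu 01:00).
blue_phase: start Tue 03:00 <= Sun 15:00? ✓; end Thu 13:00 <= Fri 22:00? ✓; start Tue 03:00 >= Thu 01:00? ✗ → no.
cyan_phase: start Mon 16:00 <= Sun 15:00? ✓; end Tue 17:00 <= Fri 22:00? ✓; start Mon 16:00 >= Thu 01:00? ✗ → no.
red_phase: start Sat 07:00 <= Sun 15:00? ✓; end Sat 09:00 <= Fri 22:00? ✗; start Sat 07:00 >= Thu 01:00? ✓ → no.
teal_phase: start Thu 20:00 <= Sun 15:00? ✓; end Sun 15:00 <= Fri 22:00? ✗; start Thu 20:00 >= Thu 01:00? ✓ → no.
violet_phase: start Thu 01:00 <= Sun 15:00? ✓; end Thu 04:00 <= Fri 22:00? ✓; start Thu 01:00 >= Thu 01:00? ✓ → yes.
Result: violet_phase.

violet_phase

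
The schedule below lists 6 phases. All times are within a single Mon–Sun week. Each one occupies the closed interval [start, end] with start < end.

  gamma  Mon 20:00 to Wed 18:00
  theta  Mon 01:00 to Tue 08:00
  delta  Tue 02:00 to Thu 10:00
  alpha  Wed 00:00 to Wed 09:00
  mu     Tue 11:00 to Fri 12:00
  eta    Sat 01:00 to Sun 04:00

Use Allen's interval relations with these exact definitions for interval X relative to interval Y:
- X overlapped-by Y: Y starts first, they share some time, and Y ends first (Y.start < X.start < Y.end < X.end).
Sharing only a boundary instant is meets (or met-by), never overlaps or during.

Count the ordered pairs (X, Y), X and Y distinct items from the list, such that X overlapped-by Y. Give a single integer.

Checking all 30 ordered pairs for relation 'overlapped-by'; matching pairs in alphabetical order:
(delta, gamma): delta overlapped-by gamma ✓
(delta, theta): delta overlapped-by theta ✓
(gamma, theta): gamma overlapped-by theta ✓
(mu, delta): mu overlapped-by delta ✓
(mu, gamma): mu overlapped-by gamma ✓
Count: 5.

5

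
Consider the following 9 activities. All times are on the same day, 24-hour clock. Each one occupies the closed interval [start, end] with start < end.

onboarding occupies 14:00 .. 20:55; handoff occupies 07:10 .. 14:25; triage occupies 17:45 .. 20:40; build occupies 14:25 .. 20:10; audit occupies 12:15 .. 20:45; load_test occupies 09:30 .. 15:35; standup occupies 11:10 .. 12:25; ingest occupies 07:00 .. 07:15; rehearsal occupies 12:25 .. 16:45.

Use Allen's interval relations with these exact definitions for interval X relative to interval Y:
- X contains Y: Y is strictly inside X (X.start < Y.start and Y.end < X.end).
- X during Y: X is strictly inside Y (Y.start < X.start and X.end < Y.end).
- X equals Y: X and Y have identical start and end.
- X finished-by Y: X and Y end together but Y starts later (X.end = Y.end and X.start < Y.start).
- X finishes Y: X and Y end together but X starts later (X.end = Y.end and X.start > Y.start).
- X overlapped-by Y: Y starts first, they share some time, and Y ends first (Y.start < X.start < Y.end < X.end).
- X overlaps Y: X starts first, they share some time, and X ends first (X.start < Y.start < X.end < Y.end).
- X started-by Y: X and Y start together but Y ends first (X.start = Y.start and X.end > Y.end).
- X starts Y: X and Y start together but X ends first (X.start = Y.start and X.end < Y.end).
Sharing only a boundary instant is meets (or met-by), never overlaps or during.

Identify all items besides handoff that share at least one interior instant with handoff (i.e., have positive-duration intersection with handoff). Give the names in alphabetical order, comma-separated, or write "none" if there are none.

Target handoff = [07:10, 14:25].
audit [12:15, 20:45] → overlapped-by → yes.
build [14:25, 20:10] → met-by → no.
ingest [07:00, 07:15] → overlaps → yes.
load_test [09:30, 15:35] → overlapped-by → yes.
onboarding [14:00, 20:55] → overlapped-by → yes.
rehearsal [12:25, 16:45] → overlapped-by → yes.
standup [11:10, 12:25] → during → yes.
triage [17:45, 20:40] → after → no.
Result: audit, ingest, load_test, onboarding, rehearsal, standup.

audit, ingest, load_test, onboarding, rehearsal, standup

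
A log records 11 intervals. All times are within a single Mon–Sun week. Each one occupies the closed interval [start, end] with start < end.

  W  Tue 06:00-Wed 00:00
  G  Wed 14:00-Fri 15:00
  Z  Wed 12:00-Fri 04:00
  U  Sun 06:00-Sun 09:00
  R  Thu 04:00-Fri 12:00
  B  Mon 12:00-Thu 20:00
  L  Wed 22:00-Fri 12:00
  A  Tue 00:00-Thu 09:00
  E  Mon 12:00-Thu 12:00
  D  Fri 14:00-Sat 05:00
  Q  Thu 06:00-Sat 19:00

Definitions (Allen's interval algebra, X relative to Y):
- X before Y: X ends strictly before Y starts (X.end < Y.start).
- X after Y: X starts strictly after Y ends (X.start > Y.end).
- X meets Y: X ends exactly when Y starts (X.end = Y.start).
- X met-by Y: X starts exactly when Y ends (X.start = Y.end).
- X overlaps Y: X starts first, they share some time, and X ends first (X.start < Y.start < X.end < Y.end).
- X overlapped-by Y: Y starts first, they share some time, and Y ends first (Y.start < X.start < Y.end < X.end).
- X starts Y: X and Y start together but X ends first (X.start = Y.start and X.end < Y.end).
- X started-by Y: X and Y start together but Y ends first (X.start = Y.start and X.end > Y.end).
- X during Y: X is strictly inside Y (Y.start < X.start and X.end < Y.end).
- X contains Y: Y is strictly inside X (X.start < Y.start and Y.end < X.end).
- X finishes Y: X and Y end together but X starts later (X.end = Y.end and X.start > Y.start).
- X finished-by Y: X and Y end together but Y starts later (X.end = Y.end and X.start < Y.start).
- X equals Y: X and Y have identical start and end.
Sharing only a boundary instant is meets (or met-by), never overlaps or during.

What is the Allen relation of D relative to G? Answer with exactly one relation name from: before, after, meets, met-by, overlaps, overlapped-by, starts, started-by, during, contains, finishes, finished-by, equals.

D = [Fri 14:00, Sat 05:00]; G = [Wed 14:00, Fri 15:00].
Compare endpoints: D.start > G.start, D.start < G.end, D.end > G.start, D.end > G.end.
That pattern is 'overlapped-by'.

overlapped-by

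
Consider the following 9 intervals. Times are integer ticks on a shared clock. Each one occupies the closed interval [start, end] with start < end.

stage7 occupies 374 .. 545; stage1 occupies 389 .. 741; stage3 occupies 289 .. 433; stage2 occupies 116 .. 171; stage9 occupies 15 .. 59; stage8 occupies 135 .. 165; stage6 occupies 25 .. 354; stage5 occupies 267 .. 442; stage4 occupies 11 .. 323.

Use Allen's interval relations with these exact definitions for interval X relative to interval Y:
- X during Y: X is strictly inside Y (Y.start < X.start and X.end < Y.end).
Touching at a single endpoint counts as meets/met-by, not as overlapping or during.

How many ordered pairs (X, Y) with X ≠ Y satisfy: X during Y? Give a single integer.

Checking all 72 ordered pairs for relation 'during'; matching pairs in alphabetical order:
(stage2, stage4): stage2 during stage4 ✓
(stage2, stage6): stage2 during stage6 ✓
(stage3, stage5): stage3 during stage5 ✓
(stage8, stage2): stage8 during stage2 ✓
(stage8, stage4): stage8 during stage4 ✓
(stage8, stage6): stage8 during stage6 ✓
(stage9, stage4): stage9 during stage4 ✓
Count: 7.

7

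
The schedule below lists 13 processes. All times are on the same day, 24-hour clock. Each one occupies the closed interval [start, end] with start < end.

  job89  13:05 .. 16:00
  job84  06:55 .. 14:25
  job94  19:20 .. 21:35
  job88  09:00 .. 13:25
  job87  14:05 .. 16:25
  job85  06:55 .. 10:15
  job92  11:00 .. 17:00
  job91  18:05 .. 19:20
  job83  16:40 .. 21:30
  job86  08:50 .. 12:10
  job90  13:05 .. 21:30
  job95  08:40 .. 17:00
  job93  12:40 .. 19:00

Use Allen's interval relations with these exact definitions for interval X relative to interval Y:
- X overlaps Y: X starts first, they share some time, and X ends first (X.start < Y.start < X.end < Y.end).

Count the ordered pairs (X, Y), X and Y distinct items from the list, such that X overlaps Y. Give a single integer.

Checking all 156 ordered pairs for relation 'overlaps'; matching pairs in alphabetical order:
(job83, job94): job83 overlaps job94 ✓
(job84, job87): job84 overlaps job87 ✓
(job84, job89): job84 overlaps job89 ✓
(job84, job90): job84 overlaps job90 ✓
(job84, job92): job84 overlaps job92 ✓
(job84, job93): job84 overlaps job93 ✓
(job84, job95): job84 overlaps job95 ✓
(job85, job86): job85 overlaps job86 ✓
(job85, job88): job85 overlaps job88 ✓
(job85, job95): job85 overlaps job95 ✓
(job86, job88): job86 overlaps job88 ✓
(job86, job92): job86 overlaps job92 ✓
(job88, job89): job88 overlaps job89 ✓
(job88, job90): job88 overlaps job90 ✓
(job88, job92): job88 overlaps job92 ✓
(job88, job93): job88 overlaps job93 ✓
(job89, job87): job89 overlaps job87 ✓
(job90, job94): job90 overlaps job94 ✓
(job92, job83): job92 overlaps job83 ✓
(job92, job90): job92 overlaps job90 ✓
(job92, job93): job92 overlaps job93 ✓
(job93, job83): job93 overlaps job83 ✓
(job93, job90): job93 overlaps job90 ✓
(job93, job91): job93 overlaps job91 ✓
... plus 3 further pairs not listed.
Count: 27.

27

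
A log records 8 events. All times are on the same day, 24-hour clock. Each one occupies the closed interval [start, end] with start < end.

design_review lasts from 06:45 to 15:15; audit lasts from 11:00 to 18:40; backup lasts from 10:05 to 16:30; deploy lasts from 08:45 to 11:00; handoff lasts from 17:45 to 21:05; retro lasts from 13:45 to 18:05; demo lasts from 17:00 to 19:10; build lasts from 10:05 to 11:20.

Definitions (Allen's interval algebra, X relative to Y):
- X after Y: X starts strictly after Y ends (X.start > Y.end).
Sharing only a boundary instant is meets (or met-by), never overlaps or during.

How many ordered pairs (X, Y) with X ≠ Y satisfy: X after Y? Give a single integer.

Checking all 56 ordered pairs for relation 'after'; matching pairs in alphabetical order:
(demo, backup): demo after backup ✓
(demo, build): demo after build ✓
(demo, deploy): demo after deploy ✓
(demo, design_review): demo after design_review ✓
(handoff, backup): handoff after backup ✓
(handoff, build): handoff after build ✓
(handoff, deploy): handoff after deploy ✓
(handoff, design_review): handoff after design_review ✓
(retro, build): retro after build ✓
(retro, deploy): retro after deploy ✓
Count: 10.

10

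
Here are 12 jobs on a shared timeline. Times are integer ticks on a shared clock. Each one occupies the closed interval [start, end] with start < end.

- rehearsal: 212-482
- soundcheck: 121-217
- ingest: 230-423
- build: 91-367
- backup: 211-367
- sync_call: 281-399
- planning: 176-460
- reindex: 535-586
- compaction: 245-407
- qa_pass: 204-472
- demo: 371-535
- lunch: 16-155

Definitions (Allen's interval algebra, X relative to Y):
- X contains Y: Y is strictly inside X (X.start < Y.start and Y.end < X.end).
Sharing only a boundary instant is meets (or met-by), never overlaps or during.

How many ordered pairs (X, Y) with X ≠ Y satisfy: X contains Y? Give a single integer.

Checking all 132 ordered pairs for relation 'contains'; matching pairs in alphabetical order:
(build, soundcheck): build contains soundcheck ✓
(compaction, sync_call): compaction contains sync_call ✓
(ingest, compaction): ingest contains compaction ✓
(ingest, sync_call): ingest contains sync_call ✓
(planning, backup): planning contains backup ✓
(planning, compaction): planning contains compaction ✓
(planning, ingest): planning contains ingest ✓
(planning, sync_call): planning contains sync_call ✓
(qa_pass, backup): qa_pass contains backup ✓
(qa_pass, compaction): qa_pass contains compaction ✓
(qa_pass, ingest): qa_pass contains ingest ✓
(qa_pass, sync_call): qa_pass contains sync_call ✓
(rehearsal, compaction): rehearsal contains compaction ✓
(rehearsal, ingest): rehearsal contains ingest ✓
(rehearsal, sync_call): rehearsal contains sync_call ✓
Count: 15.

15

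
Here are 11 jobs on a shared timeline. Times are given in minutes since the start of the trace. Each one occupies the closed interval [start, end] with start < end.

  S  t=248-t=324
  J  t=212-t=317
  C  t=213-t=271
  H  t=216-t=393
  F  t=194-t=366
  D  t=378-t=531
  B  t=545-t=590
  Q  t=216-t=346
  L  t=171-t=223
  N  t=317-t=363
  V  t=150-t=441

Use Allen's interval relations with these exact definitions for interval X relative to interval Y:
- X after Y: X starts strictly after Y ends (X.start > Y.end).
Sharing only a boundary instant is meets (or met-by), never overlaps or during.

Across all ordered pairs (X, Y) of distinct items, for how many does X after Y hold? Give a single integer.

20

Checking all 110 ordered pairs for relation 'after'; matching pairs in alphabetical order:
(B, C): B after C ✓
(B, D): B after D ✓
(B, F): B after F ✓
(B, H): B after H ✓
(B, J): B after J ✓
(B, L): B after L ✓
(B, N): B after N ✓
(B, Q): B after Q ✓
(B, S): B after S ✓
(B, V): B after V ✓
(D, C): D after C ✓
(D, F): D after F ✓
(D, J): D after J ✓
(D, L): D after L ✓
(D, N): D after N ✓
(D, Q): D after Q ✓
(D, S): D after S ✓
(N, C): N after C ✓
(N, L): N after L ✓
(S, L): S after L ✓
Count: 20.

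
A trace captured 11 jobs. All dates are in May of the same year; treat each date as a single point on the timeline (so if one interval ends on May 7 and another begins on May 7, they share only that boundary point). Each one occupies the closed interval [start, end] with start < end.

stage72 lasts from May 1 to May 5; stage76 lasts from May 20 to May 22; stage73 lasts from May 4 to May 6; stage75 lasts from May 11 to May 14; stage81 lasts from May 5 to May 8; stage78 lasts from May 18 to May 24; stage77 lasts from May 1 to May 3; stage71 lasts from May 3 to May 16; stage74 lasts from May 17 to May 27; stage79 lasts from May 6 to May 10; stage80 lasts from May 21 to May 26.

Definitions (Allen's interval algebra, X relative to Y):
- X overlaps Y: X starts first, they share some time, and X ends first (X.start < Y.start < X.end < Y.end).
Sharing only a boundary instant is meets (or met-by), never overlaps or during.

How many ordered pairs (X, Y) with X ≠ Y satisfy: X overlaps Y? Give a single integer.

6

Checking all 110 ordered pairs for relation 'overlaps'; matching pairs in alphabetical order:
(stage72, stage71): stage72 overlaps stage71 ✓
(stage72, stage73): stage72 overlaps stage73 ✓
(stage73, stage81): stage73 overlaps stage81 ✓
(stage76, stage80): stage76 overlaps stage80 ✓
(stage78, stage80): stage78 overlaps stage80 ✓
(stage81, stage79): stage81 overlaps stage79 ✓
Count: 6.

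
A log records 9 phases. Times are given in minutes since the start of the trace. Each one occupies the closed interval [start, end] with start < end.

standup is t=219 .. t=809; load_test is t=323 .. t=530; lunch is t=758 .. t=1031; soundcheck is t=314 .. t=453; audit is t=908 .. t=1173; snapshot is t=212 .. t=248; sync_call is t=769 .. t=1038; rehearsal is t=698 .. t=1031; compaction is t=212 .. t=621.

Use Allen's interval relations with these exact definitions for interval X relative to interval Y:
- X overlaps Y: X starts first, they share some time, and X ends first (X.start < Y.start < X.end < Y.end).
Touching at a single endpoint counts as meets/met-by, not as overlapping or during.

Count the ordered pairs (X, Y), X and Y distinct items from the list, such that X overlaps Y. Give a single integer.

Checking all 72 ordered pairs for relation 'overlaps'; matching pairs in alphabetical order:
(compaction, standup): compaction overlaps standup ✓
(lunch, audit): lunch overlaps audit ✓
(lunch, sync_call): lunch overlaps sync_call ✓
(rehearsal, audit): rehearsal overlaps audit ✓
(rehearsal, sync_call): rehearsal overlaps sync_call ✓
(snapshot, standup): snapshot overlaps standup ✓
(soundcheck, load_test): soundcheck overlaps load_test ✓
(standup, lunch): standup overlaps lunch ✓
(standup, rehearsal): standup overlaps rehearsal ✓
(standup, sync_call): standup overlaps sync_call ✓
(sync_call, audit): sync_call overlaps audit ✓
Count: 11.

11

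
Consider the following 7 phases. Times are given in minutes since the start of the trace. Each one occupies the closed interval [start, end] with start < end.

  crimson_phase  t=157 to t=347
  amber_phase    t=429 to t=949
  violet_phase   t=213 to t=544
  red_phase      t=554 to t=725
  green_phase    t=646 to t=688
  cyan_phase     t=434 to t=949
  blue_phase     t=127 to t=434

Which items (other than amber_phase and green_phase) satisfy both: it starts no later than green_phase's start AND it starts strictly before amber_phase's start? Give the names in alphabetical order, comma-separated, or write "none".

Conditions: its start is no later than green_phase's start (X.start <= t=646) AND its start is strictly before amber_phase's start (X.start < t=429).
blue_phase: start t=127 <= t=646? ✓; start t=127 < t=429? ✓ → yes.
crimson_phase: start t=157 <= t=646? ✓; start t=157 < t=429? ✓ → yes.
cyan_phase: start t=434 <= t=646? ✓; start t=434 < t=429? ✗ → no.
red_phase: start t=554 <= t=646? ✓; start t=554 < t=429? ✗ → no.
violet_phase: start t=213 <= t=646? ✓; start t=213 < t=429? ✓ → yes.
Result: blue_phase, crimson_phase, violet_phase.

blue_phase, crimson_phase, violet_phase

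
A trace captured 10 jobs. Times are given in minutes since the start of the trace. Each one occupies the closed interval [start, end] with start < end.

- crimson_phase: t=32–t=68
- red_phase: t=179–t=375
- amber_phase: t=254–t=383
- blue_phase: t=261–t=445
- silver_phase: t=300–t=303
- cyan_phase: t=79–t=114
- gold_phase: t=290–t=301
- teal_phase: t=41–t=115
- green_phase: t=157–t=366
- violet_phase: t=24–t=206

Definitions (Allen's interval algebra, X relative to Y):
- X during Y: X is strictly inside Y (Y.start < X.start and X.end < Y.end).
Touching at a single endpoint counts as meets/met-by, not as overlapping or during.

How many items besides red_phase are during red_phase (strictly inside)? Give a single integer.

Target red_phase = [t=179, t=375].
amber_phase [t=254, t=383] → overlapped-by → no.
blue_phase [t=261, t=445] → overlapped-by → no.
crimson_phase [t=32, t=68] → before → no.
cyan_phase [t=79, t=114] → before → no.
gold_phase [t=290, t=301] → during → counts.
green_phase [t=157, t=366] → overlaps → no.
silver_phase [t=300, t=303] → during → counts.
teal_phase [t=41, t=115] → before → no.
violet_phase [t=24, t=206] → overlaps → no.
Total: 2.

2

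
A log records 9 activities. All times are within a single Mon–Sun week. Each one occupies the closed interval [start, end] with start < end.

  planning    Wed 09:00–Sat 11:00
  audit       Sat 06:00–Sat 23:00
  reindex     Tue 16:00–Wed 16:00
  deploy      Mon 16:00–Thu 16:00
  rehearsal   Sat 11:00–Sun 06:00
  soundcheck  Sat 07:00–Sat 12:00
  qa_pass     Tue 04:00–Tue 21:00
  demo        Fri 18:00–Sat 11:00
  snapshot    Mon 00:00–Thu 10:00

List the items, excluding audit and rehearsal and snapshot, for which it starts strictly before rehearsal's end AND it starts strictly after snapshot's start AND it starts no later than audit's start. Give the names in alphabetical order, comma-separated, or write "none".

demo, deploy, planning, qa_pass, reindex

Conditions: its start is strictly before rehearsal's end (X.start < Sun 06:00) AND its start is strictly after snapshot's start (X.start > Mon 00:00) AND its start is no later than audit's start (X.start <= Sat 06:00).
demo: start Fri 18:00 < Sun 06:00? ✓; start Fri 18:00 > Mon 00:00? ✓; start Fri 18:00 <= Sat 06:00? ✓ → yes.
deploy: start Mon 16:00 < Sun 06:00? ✓; start Mon 16:00 > Mon 00:00? ✓; start Mon 16:00 <= Sat 06:00? ✓ → yes.
planning: start Wed 09:00 < Sun 06:00? ✓; start Wed 09:00 > Mon 00:00? ✓; start Wed 09:00 <= Sat 06:00? ✓ → yes.
qa_pass: start Tue 04:00 < Sun 06:00? ✓; start Tue 04:00 > Mon 00:00? ✓; start Tue 04:00 <= Sat 06:00? ✓ → yes.
reindex: start Tue 16:00 < Sun 06:00? ✓; start Tue 16:00 > Mon 00:00? ✓; start Tue 16:00 <= Sat 06:00? ✓ → yes.
soundcheck: start Sat 07:00 < Sun 06:00? ✓; start Sat 07:00 > Mon 00:00? ✓; start Sat 07:00 <= Sat 06:00? ✗ → no.
Result: demo, deploy, planning, qa_pass, reindex.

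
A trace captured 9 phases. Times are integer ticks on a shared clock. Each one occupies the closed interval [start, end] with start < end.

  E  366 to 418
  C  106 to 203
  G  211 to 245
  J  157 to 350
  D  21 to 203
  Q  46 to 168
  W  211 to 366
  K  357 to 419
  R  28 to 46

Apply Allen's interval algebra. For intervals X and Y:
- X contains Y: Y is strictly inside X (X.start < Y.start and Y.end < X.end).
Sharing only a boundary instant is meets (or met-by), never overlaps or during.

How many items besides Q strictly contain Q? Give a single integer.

1

Target Q = [46, 168].
C [106, 203] → overlapped-by → no.
D [21, 203] → contains → counts.
E [366, 418] → after → no.
G [211, 245] → after → no.
J [157, 350] → overlapped-by → no.
K [357, 419] → after → no.
R [28, 46] → meets → no.
W [211, 366] → after → no.
Total: 1.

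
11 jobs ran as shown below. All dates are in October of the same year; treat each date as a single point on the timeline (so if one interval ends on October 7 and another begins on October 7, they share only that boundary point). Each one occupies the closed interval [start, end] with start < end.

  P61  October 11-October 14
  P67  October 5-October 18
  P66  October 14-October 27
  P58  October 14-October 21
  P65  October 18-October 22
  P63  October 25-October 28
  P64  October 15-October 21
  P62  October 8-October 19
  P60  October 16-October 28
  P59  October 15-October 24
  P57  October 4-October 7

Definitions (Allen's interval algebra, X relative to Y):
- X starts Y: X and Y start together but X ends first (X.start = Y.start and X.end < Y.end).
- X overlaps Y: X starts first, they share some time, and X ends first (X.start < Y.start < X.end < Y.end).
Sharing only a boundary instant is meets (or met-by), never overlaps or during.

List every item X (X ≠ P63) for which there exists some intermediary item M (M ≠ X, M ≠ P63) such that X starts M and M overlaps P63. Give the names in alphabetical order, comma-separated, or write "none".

P58

Target P63 = [October 25, October 28].
Intermediaries M with M overlaps P63: P66.
Via P66 — items with X starts P66: P58.
Union: P58.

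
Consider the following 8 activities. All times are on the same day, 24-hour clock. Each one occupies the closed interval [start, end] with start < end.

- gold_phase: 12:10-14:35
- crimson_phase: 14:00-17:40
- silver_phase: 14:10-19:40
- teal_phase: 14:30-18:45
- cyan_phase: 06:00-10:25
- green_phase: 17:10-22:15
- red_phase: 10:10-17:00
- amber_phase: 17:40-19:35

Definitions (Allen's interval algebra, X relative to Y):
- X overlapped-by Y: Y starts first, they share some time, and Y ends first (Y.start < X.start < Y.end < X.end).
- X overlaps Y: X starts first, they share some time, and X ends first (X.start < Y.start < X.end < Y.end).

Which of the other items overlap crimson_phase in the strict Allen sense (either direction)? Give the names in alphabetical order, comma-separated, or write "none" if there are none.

Target crimson_phase = [14:00, 17:40].
amber_phase [17:40, 19:35] → met-by → no.
cyan_phase [06:00, 10:25] → before → no.
gold_phase [12:10, 14:35] → overlaps → yes.
green_phase [17:10, 22:15] → overlapped-by → yes.
red_phase [10:10, 17:00] → overlaps → yes.
silver_phase [14:10, 19:40] → overlapped-by → yes.
teal_phase [14:30, 18:45] → overlapped-by → yes.
Result: gold_phase, green_phase, red_phase, silver_phase, teal_phase.

gold_phase, green_phase, red_phase, silver_phase, teal_phase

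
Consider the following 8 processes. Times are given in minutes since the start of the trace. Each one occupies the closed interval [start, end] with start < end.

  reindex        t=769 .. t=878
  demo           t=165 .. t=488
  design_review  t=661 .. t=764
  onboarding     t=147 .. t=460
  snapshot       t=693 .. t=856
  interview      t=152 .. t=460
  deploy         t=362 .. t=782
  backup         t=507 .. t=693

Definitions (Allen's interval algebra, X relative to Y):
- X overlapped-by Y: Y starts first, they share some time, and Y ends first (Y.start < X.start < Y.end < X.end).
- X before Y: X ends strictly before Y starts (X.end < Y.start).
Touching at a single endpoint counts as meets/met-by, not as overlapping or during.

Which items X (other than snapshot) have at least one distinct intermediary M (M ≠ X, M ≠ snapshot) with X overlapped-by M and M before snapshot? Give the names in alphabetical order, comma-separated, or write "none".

demo, deploy

Target snapshot = [t=693, t=856].
Intermediaries M with M before snapshot: demo, interview, onboarding.
Via demo — items with X overlapped-by demo: deploy.
Via interview — items with X overlapped-by interview: demo, deploy.
Via onboarding — items with X overlapped-by onboarding: demo, deploy.
Union: demo, deploy.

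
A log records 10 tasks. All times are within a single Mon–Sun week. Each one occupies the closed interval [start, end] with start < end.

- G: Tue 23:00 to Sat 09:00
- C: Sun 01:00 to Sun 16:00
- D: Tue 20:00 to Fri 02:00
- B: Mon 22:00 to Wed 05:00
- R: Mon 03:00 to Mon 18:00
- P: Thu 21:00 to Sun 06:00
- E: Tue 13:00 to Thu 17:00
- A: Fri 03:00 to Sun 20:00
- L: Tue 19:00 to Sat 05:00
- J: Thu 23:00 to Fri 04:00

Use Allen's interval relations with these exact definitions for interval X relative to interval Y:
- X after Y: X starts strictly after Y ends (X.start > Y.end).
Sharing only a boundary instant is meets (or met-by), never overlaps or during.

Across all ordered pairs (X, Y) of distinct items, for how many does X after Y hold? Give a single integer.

Checking all 90 ordered pairs for relation 'after'; matching pairs in alphabetical order:
(A, B): A after B ✓
(A, D): A after D ✓
(A, E): A after E ✓
(A, R): A after R ✓
(B, R): B after R ✓
(C, B): C after B ✓
(C, D): C after D ✓
(C, E): C after E ✓
(C, G): C after G ✓
(C, J): C after J ✓
(C, L): C after L ✓
(C, R): C after R ✓
(D, R): D after R ✓
(E, R): E after R ✓
(G, R): G after R ✓
(J, B): J after B ✓
(J, E): J after E ✓
(J, R): J after R ✓
(L, R): L after R ✓
(P, B): P after B ✓
(P, E): P after E ✓
(P, R): P after R ✓
Count: 22.

22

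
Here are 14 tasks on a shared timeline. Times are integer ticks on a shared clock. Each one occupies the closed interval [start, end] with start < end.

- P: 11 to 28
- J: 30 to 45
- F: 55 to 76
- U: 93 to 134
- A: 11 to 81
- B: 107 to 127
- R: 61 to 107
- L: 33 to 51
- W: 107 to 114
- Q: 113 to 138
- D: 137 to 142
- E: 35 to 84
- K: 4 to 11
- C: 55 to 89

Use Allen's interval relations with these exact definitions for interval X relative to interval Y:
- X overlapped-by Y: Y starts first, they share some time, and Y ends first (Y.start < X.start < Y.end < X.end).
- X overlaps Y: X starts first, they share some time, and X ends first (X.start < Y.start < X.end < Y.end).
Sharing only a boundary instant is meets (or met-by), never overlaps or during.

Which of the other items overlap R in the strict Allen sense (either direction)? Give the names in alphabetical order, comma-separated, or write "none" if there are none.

A, C, E, F, U

Target R = [61, 107].
A [11, 81] → overlaps → yes.
B [107, 127] → met-by → no.
C [55, 89] → overlaps → yes.
D [137, 142] → after → no.
E [35, 84] → overlaps → yes.
F [55, 76] → overlaps → yes.
J [30, 45] → before → no.
K [4, 11] → before → no.
L [33, 51] → before → no.
P [11, 28] → before → no.
Q [113, 138] → after → no.
U [93, 134] → overlapped-by → yes.
W [107, 114] → met-by → no.
Result: A, C, E, F, U.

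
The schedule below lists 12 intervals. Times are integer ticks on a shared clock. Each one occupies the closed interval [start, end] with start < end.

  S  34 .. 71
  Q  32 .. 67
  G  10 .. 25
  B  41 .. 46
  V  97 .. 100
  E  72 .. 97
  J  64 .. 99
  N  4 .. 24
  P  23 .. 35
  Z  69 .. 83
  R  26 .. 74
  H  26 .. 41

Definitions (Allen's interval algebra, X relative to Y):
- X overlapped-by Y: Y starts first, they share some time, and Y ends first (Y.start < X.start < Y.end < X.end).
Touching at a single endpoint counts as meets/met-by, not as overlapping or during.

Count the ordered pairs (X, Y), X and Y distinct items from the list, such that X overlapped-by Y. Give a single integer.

Checking all 132 ordered pairs for relation 'overlapped-by'; matching pairs in alphabetical order:
(E, R): E overlapped-by R ✓
(E, Z): E overlapped-by Z ✓
(G, N): G overlapped-by N ✓
(H, P): H overlapped-by P ✓
(J, Q): J overlapped-by Q ✓
(J, R): J overlapped-by R ✓
(J, S): J overlapped-by S ✓
(P, G): P overlapped-by G ✓
(P, N): P overlapped-by N ✓
(Q, H): Q overlapped-by H ✓
(Q, P): Q overlapped-by P ✓
(R, P): R overlapped-by P ✓
(S, H): S overlapped-by H ✓
(S, P): S overlapped-by P ✓
(S, Q): S overlapped-by Q ✓
(V, J): V overlapped-by J ✓
(Z, R): Z overlapped-by R ✓
(Z, S): Z overlapped-by S ✓
Count: 18.

18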